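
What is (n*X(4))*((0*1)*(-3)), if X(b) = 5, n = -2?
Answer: 0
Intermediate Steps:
(n*X(4))*((0*1)*(-3)) = (-2*5)*((0*1)*(-3)) = -0*(-3) = -10*0 = 0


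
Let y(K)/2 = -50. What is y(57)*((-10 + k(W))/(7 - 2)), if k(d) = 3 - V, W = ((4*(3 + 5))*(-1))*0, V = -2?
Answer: 100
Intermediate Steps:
y(K) = -100 (y(K) = 2*(-50) = -100)
W = 0 (W = ((4*8)*(-1))*0 = (32*(-1))*0 = -32*0 = 0)
k(d) = 5 (k(d) = 3 - 1*(-2) = 3 + 2 = 5)
y(57)*((-10 + k(W))/(7 - 2)) = -100*(-10 + 5)/(7 - 2) = -(-500)/5 = -100*(-1) = 100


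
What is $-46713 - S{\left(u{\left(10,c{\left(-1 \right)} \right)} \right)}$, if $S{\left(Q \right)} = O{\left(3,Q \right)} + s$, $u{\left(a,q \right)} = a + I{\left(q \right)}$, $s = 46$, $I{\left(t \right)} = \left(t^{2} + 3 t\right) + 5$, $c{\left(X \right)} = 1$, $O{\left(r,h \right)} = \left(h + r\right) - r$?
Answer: $-46778$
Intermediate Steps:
$O{\left(r,h \right)} = h$
$I{\left(t \right)} = 5 + t^{2} + 3 t$
$u{\left(a,q \right)} = 5 + a + q^{2} + 3 q$ ($u{\left(a,q \right)} = a + \left(5 + q^{2} + 3 q\right) = 5 + a + q^{2} + 3 q$)
$S{\left(Q \right)} = 46 + Q$ ($S{\left(Q \right)} = Q + 46 = 46 + Q$)
$-46713 - S{\left(u{\left(10,c{\left(-1 \right)} \right)} \right)} = -46713 - \left(46 + \left(5 + 10 + 1^{2} + 3 \cdot 1\right)\right) = -46713 - \left(46 + \left(5 + 10 + 1 + 3\right)\right) = -46713 - \left(46 + 19\right) = -46713 - 65 = -46778$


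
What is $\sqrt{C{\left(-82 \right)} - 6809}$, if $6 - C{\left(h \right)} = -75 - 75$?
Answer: $i \sqrt{6653} \approx 81.566 i$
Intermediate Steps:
$C{\left(h \right)} = 156$ ($C{\left(h \right)} = 6 - \left(-75 - 75\right) = 6 - -150 = 6 + 150 = 156$)
$\sqrt{C{\left(-82 \right)} - 6809} = \sqrt{156 - 6809} = \sqrt{-6653} = i \sqrt{6653}$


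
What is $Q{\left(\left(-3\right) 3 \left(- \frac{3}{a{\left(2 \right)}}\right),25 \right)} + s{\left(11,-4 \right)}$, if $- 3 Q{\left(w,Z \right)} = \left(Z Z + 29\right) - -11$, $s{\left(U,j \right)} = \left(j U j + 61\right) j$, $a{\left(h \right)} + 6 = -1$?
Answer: $- \frac{3509}{3} \approx -1169.7$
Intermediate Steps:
$a{\left(h \right)} = -7$ ($a{\left(h \right)} = -6 - 1 = -7$)
$s{\left(U,j \right)} = j \left(61 + U j^{2}\right)$ ($s{\left(U,j \right)} = \left(U j j + 61\right) j = \left(U j^{2} + 61\right) j = \left(61 + U j^{2}\right) j = j \left(61 + U j^{2}\right)$)
$Q{\left(w,Z \right)} = - \frac{40}{3} - \frac{Z^{2}}{3}$ ($Q{\left(w,Z \right)} = - \frac{\left(Z Z + 29\right) - -11}{3} = - \frac{\left(Z^{2} + 29\right) + 11}{3} = - \frac{\left(29 + Z^{2}\right) + 11}{3} = - \frac{40 + Z^{2}}{3} = - \frac{40}{3} - \frac{Z^{2}}{3}$)
$Q{\left(\left(-3\right) 3 \left(- \frac{3}{a{\left(2 \right)}}\right),25 \right)} + s{\left(11,-4 \right)} = \left(- \frac{40}{3} - \frac{25^{2}}{3}\right) - 4 \left(61 + 11 \left(-4\right)^{2}\right) = \left(- \frac{40}{3} - \frac{625}{3}\right) - 4 \left(61 + 11 \cdot 16\right) = \left(- \frac{40}{3} - \frac{625}{3}\right) - 4 \left(61 + 176\right) = - \frac{665}{3} - 948 = - \frac{3509}{3}$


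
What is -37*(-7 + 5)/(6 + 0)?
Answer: 37/3 ≈ 12.333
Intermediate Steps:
-37*(-7 + 5)/(6 + 0) = -(-74)/6 = -37*(-1/3) = 37/3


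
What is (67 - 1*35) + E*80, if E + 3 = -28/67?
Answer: -16176/67 ≈ -241.43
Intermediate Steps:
E = -229/67 (E = -3 - 28/67 = -229/67 ≈ -3.4179)
(67 - 1*35) + E*80 = (67 - 1*35) - 229/67*80 = (67 - 35) - 18320/67 = 32 - 18320/67 = -16176/67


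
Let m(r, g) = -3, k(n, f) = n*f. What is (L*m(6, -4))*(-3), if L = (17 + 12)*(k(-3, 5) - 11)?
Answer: -6786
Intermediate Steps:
k(n, f) = f*n
L = -754 (L = (17 + 12)*(5*(-3) - 11) = 29*(-15 - 11) = 29*(-26) = -754)
(L*m(6, -4))*(-3) = -754*(-3)*(-3) = 2262*(-3) = -6786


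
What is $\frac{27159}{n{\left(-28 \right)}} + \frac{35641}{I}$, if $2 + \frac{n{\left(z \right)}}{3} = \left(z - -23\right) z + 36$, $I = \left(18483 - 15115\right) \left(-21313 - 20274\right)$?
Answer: $\frac{634001194157}{12185656392} \approx 52.029$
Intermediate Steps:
$I = -140065016$ ($I = 3368 \left(-41587\right) = -140065016$)
$n{\left(z \right)} = 102 + 3 z \left(23 + z\right)$ ($n{\left(z \right)} = -6 + 3 \left(\left(z - -23\right) z + 36\right) = -6 + 3 \left(\left(z + 23\right) z + 36\right) = -6 + 3 \left(\left(23 + z\right) z + 36\right) = -6 + 3 \left(z \left(23 + z\right) + 36\right) = -6 + 3 \left(36 + z \left(23 + z\right)\right) = -6 + \left(108 + 3 z \left(23 + z\right)\right) = 102 + 3 z \left(23 + z\right)$)
$\frac{27159}{n{\left(-28 \right)}} + \frac{35641}{I} = \frac{27159}{102 + 3 \left(-28\right)^{2} + 69 \left(-28\right)} + \frac{35641}{-140065016} = \frac{27159}{102 + 3 \cdot 784 - 1932} + 35641 \left(- \frac{1}{140065016}\right) = \frac{27159}{102 + 2352 - 1932} - \frac{35641}{140065016} = \frac{27159}{522} - \frac{35641}{140065016} = 27159 \cdot \frac{1}{522} - \frac{35641}{140065016} = \frac{9053}{174} - \frac{35641}{140065016} = \frac{634001194157}{12185656392}$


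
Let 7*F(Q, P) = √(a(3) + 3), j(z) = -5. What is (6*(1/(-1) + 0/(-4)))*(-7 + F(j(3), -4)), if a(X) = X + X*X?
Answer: 42 - 6*√15/7 ≈ 38.680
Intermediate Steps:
a(X) = X + X²
F(Q, P) = √15/7 (F(Q, P) = √(3*(1 + 3) + 3)/7 = √(3*4 + 3)/7 = √(12 + 3)/7 = √15/7)
(6*(1/(-1) + 0/(-4)))*(-7 + F(j(3), -4)) = (6*(1/(-1) + 0/(-4)))*(-7 + √15/7) = (6*(1*(-1) + 0*(-¼)))*(-7 + √15/7) = (6*(-1 + 0))*(-7 + √15/7) = (6*(-1))*(-7 + √15/7) = -6*(-7 + √15/7) = 42 - 6*√15/7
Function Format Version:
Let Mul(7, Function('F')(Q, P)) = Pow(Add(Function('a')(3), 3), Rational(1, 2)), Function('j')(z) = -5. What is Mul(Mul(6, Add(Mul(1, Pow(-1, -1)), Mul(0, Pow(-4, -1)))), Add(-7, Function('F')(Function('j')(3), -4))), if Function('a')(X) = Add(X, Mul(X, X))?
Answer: Add(42, Mul(Rational(-6, 7), Pow(15, Rational(1, 2)))) ≈ 38.680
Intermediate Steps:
Function('a')(X) = Add(X, Pow(X, 2))
Function('F')(Q, P) = Mul(Rational(1, 7), Pow(15, Rational(1, 2))) (Function('F')(Q, P) = Mul(Rational(1, 7), Pow(Add(Mul(3, Add(1, 3)), 3), Rational(1, 2))) = Mul(Rational(1, 7), Pow(Add(Mul(3, 4), 3), Rational(1, 2))) = Mul(Rational(1, 7), Pow(Add(12, 3), Rational(1, 2))) = Mul(Rational(1, 7), Pow(15, Rational(1, 2))))
Mul(Mul(6, Add(Mul(1, Pow(-1, -1)), Mul(0, Pow(-4, -1)))), Add(-7, Function('F')(Function('j')(3), -4))) = Mul(Mul(6, Add(Mul(1, Pow(-1, -1)), Mul(0, Pow(-4, -1)))), Add(-7, Mul(Rational(1, 7), Pow(15, Rational(1, 2))))) = Mul(Mul(6, Add(Mul(1, -1), Mul(0, Rational(-1, 4)))), Add(-7, Mul(Rational(1, 7), Pow(15, Rational(1, 2))))) = Mul(Mul(6, Add(-1, 0)), Add(-7, Mul(Rational(1, 7), Pow(15, Rational(1, 2))))) = Mul(Mul(6, -1), Add(-7, Mul(Rational(1, 7), Pow(15, Rational(1, 2))))) = Mul(-6, Add(-7, Mul(Rational(1, 7), Pow(15, Rational(1, 2))))) = Add(42, Mul(Rational(-6, 7), Pow(15, Rational(1, 2))))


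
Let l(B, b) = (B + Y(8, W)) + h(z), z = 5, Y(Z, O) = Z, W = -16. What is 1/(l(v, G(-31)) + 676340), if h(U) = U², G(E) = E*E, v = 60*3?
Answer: 1/676553 ≈ 1.4781e-6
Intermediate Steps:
v = 180
G(E) = E²
l(B, b) = 33 + B (l(B, b) = (B + 8) + 5² = (8 + B) + 25 = 33 + B)
1/(l(v, G(-31)) + 676340) = 1/((33 + 180) + 676340) = 1/(213 + 676340) = 1/676553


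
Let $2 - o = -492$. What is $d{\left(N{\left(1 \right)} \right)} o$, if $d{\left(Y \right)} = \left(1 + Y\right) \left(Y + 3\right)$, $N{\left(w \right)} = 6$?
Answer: $31122$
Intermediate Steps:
$o = 494$ ($o = 2 - -492 = 2 + 492 = 494$)
$d{\left(Y \right)} = \left(1 + Y\right) \left(3 + Y\right)$
$d{\left(N{\left(1 \right)} \right)} o = \left(3 + 6^{2} + 4 \cdot 6\right) 494 = \left(3 + 36 + 24\right) 494 = 63 \cdot 494 = 31122$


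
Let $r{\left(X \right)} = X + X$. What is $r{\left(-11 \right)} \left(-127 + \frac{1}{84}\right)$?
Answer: $\frac{117337}{42} \approx 2793.7$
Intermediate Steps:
$r{\left(X \right)} = 2 X$
$r{\left(-11 \right)} \left(-127 + \frac{1}{84}\right) = 2 \left(-11\right) \left(-127 + \frac{1}{84}\right) = - 22 \left(-127 + \frac{1}{84}\right) = \left(-22\right) \left(- \frac{10667}{84}\right) = \frac{117337}{42}$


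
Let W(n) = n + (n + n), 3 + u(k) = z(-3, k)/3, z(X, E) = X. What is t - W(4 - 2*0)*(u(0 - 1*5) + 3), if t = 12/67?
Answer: 816/67 ≈ 12.179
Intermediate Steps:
u(k) = -4 (u(k) = -3 - 3/3 = -3 - 3*⅓ = -3 - 1 = -4)
t = 12/67 (t = 12*(1/67) = 12/67 ≈ 0.17910)
W(n) = 3*n (W(n) = n + 2*n = 3*n)
t - W(4 - 2*0)*(u(0 - 1*5) + 3) = 12/67 - 3*(4 - 2*0)*(-4 + 3) = 12/67 - 3*(4 + 0)*(-1) = 12/67 - 3*4*(-1) = 12/67 - 12*(-1) = 12/67 - 1*(-12) = 12/67 + 12 = 816/67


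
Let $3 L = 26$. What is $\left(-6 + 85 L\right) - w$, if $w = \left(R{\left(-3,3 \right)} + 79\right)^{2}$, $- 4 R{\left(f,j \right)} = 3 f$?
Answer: $- \frac{281803}{48} \approx -5870.9$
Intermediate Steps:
$L = \frac{26}{3}$ ($L = \frac{1}{3} \cdot 26 = \frac{26}{3} \approx 8.6667$)
$R{\left(f,j \right)} = - \frac{3 f}{4}$
$w = \frac{105625}{16}$ ($w = \left(\left(- \frac{3}{4}\right) \left(-3\right) + 79\right)^{2} = \left(\frac{9}{4} + 79\right)^{2} = \left(\frac{325}{4}\right)^{2} = \frac{105625}{16} \approx 6601.6$)
$\left(-6 + 85 L\right) - w = \left(-6 + 85 \cdot \frac{26}{3}\right) - \frac{105625}{16} = \left(-6 + \frac{2210}{3}\right) - \frac{105625}{16} = \frac{2192}{3} - \frac{105625}{16} = - \frac{281803}{48}$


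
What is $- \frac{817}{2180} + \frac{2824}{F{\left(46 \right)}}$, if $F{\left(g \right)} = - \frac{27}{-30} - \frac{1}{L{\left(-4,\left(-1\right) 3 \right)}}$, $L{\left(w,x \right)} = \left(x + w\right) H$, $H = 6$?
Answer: $\frac{646334351}{211460} \approx 3056.5$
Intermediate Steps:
$L{\left(w,x \right)} = 6 w + 6 x$ ($L{\left(w,x \right)} = \left(x + w\right) 6 = \left(w + x\right) 6 = 6 w + 6 x$)
$F{\left(g \right)} = \frac{97}{105}$ ($F{\left(g \right)} = - \frac{27}{-30} - \frac{1}{6 \left(-4\right) + 6 \left(\left(-1\right) 3\right)} = \left(-27\right) \left(- \frac{1}{30}\right) - \frac{1}{-24 + 6 \left(-3\right)} = \frac{9}{10} - \frac{1}{-24 - 18} = \frac{9}{10} - \frac{1}{-42} = \frac{9}{10} - - \frac{1}{42} = \frac{9}{10} + \frac{1}{42} = \frac{97}{105}$)
$- \frac{817}{2180} + \frac{2824}{F{\left(46 \right)}} = - \frac{817}{2180} + \frac{2824}{\frac{97}{105}} = \left(-817\right) \frac{1}{2180} + 2824 \cdot \frac{105}{97} = - \frac{817}{2180} + \frac{296520}{97} = \frac{646334351}{211460}$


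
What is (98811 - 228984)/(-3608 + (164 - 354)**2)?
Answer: -130173/32492 ≈ -4.0063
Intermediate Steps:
(98811 - 228984)/(-3608 + (164 - 354)**2) = -130173/(-3608 + (-190)**2) = -130173/(-3608 + 36100) = -130173/32492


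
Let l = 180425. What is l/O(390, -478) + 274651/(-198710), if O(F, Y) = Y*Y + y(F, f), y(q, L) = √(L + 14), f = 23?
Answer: -878067513991367/1481949039071070 - 25775*√37/7457848317 ≈ -0.59253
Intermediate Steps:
y(q, L) = √(14 + L)
O(F, Y) = √37 + Y² (O(F, Y) = Y*Y + √(14 + 23) = Y² + √37 = √37 + Y²)
l/O(390, -478) + 274651/(-198710) = 180425/(√37 + (-478)²) + 274651/(-198710) = 180425/(√37 + 228484) + 274651*(-1/198710) = 180425/(228484 + √37) - 274651/198710 = -274651/198710 + 180425/(228484 + √37)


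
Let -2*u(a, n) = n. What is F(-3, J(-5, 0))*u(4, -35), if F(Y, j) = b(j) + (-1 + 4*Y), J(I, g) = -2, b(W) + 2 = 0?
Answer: -525/2 ≈ -262.50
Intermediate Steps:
b(W) = -2 (b(W) = -2 + 0 = -2)
u(a, n) = -n/2
F(Y, j) = -3 + 4*Y (F(Y, j) = -2 + (-1 + 4*Y) = -3 + 4*Y)
F(-3, J(-5, 0))*u(4, -35) = (-3 + 4*(-3))*(-½*(-35)) = (-3 - 12)*(35/2) = -15*35/2 = -525/2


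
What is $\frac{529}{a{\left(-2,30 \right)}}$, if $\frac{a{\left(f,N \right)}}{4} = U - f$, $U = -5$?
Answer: $- \frac{529}{12} \approx -44.083$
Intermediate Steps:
$a{\left(f,N \right)} = -20 - 4 f$ ($a{\left(f,N \right)} = 4 \left(-5 - f\right) = -20 - 4 f$)
$\frac{529}{a{\left(-2,30 \right)}} = \frac{529}{-20 - -8} = \frac{529}{-20 + 8} = \frac{529}{-12} = 529 \left(- \frac{1}{12}\right) = - \frac{529}{12}$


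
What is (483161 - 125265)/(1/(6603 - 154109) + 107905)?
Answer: 52791807376/15916634929 ≈ 3.3168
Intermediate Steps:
(483161 - 125265)/(1/(6603 - 154109) + 107905) = 357896/(1/(-147506) + 107905) = 357896/(-1/147506 + 107905) = 357896/(15916634929/147506) = 357896*(147506/15916634929) = 52791807376/15916634929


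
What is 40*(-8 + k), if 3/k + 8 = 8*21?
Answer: -1277/4 ≈ -319.25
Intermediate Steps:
k = 3/160 (k = 3/(-8 + 8*21) = 3/(-8 + 168) = 3/160 ≈ 0.018750)
40*(-8 + k) = 40*(-8 + 3/160) = 40*(-1277/160) = -1277/4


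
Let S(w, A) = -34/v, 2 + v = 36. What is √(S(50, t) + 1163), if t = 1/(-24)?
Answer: √1162 ≈ 34.088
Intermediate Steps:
v = 34 (v = -2 + 36 = 34)
t = -1/24 ≈ -0.041667
S(w, A) = -1 (S(w, A) = -34/34 = -34*1/34 = -1)
√(S(50, t) + 1163) = √(-1 + 1163) = √1162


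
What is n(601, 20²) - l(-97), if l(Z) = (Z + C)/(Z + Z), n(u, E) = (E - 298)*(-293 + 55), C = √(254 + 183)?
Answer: -48553/2 + √437/194 ≈ -24276.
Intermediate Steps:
C = √437 ≈ 20.905
n(u, E) = 70924 - 238*E (n(u, E) = (-298 + E)*(-238) = 70924 - 238*E)
l(Z) = (Z + √437)/(2*Z) (l(Z) = (Z + √437)/(Z + Z) = (Z + √437)/((2*Z)) = (Z + √437)*(1/(2*Z)) = (Z + √437)/(2*Z))
n(601, 20²) - l(-97) = (70924 - 238*20²) - (-97 + √437)/(2*(-97)) = (70924 - 238*400) - (-1)*(-97 + √437)/(2*97) = (70924 - 95200) - (½ - √437/194) = -24276 + (-½ + √437/194) = -48553/2 + √437/194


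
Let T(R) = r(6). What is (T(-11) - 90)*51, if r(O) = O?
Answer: -4284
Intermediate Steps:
T(R) = 6
(T(-11) - 90)*51 = (6 - 90)*51 = -84*51 = -4284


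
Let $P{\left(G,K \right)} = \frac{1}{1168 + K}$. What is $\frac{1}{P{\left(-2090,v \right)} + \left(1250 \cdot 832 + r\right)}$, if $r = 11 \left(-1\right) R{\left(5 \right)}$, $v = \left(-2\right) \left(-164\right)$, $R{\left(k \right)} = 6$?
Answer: $\frac{1496}{1555741265} \approx 9.616 \cdot 10^{-7}$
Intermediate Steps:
$v = 328$
$r = -66$ ($r = 11 \left(-1\right) 6 = \left(-11\right) 6 = -66$)
$\frac{1}{P{\left(-2090,v \right)} + \left(1250 \cdot 832 + r\right)} = \frac{1}{\frac{1}{1168 + 328} + \left(1250 \cdot 832 - 66\right)} = \frac{1}{\frac{1}{1496} + \left(1040000 - 66\right)} = \frac{1}{\frac{1}{1496} + 1039934} = \frac{1}{\frac{1555741265}{1496}} = \frac{1496}{1555741265}$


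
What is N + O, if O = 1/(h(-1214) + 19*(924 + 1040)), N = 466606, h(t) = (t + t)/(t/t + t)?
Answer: 21121730619229/45266736 ≈ 4.6661e+5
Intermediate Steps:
h(t) = 2*t/(1 + t) (h(t) = (2*t)/(1 + t) = 2*t/(1 + t))
O = 1213/45266736 (O = 1/(2*(-1214)/(1 - 1214) + 19*(924 + 1040)) = 1/(2*(-1214)/(-1213) + 19*1964) = 1/(2*(-1214)*(-1/1213) + 37316) = 1/(2428/1213 + 37316) = 1/(45266736/1213) = 1213/45266736 ≈ 2.6797e-5)
N + O = 466606 + 1213/45266736 = 21121730619229/45266736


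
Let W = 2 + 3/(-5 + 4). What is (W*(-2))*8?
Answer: 16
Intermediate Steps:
W = -1 (W = 2 + 3/(-1) = 2 - 1*3 = 2 - 3 = -1)
(W*(-2))*8 = -1*(-2)*8 = 2*8 = 16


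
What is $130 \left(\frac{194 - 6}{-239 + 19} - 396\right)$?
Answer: $- \frac{567502}{11} \approx -51591.0$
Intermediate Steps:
$130 \left(\frac{194 - 6}{-239 + 19} - 396\right) = 130 \left(\frac{188}{-220} - 396\right) = 130 \left(188 \left(- \frac{1}{220}\right) - 396\right) = 130 \left(- \frac{47}{55} - 396\right) = 130 \left(- \frac{21827}{55}\right) = - \frac{567502}{11}$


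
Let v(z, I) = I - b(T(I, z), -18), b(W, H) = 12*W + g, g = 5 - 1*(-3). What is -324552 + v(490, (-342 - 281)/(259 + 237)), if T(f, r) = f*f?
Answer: -19962979879/61504 ≈ -3.2458e+5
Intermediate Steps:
T(f, r) = f**2
g = 8 (g = 5 + 3 = 8)
b(W, H) = 8 + 12*W (b(W, H) = 12*W + 8 = 8 + 12*W)
v(z, I) = -8 + I - 12*I**2 (v(z, I) = I - (8 + 12*I**2) = I + (-8 - 12*I**2) = -8 + I - 12*I**2)
-324552 + v(490, (-342 - 281)/(259 + 237)) = -324552 + (-8 + (-342 - 281)/(259 + 237) - 12*(-342 - 281)**2/(259 + 237)**2) = -324552 + (-8 - 623/496 - 12*(-623/496)**2) = -324552 + (-8 - 623/496 - 12*388129/246016) = -324552 + (-8 - 623/496 - 1164387/61504) = -324552 - 1733671/61504 = -19962979879/61504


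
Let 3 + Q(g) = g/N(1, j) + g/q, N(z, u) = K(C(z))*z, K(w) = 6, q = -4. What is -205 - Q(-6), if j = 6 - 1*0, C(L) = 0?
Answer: -405/2 ≈ -202.50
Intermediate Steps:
j = 6 (j = 6 + 0 = 6)
N(z, u) = 6*z
Q(g) = -3 - g/12 (Q(g) = -3 + (g/((6*1)) + g/(-4)) = -3 + (g/6 + g*(-¼)) = -3 + (g*(⅙) - g/4) = -3 + (g/6 - g/4) = -3 - g/12)
-205 - Q(-6) = -205 - (-3 - 1/12*(-6)) = -205 - (-3 + ½) = -205 - 1*(-5/2) = -205 + 5/2 = -405/2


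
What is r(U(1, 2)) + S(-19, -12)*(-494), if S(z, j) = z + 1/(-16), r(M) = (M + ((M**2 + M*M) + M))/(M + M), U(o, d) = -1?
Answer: 75335/8 ≈ 9416.9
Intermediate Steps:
r(M) = (2*M + 2*M**2)/(2*M) (r(M) = (M + ((M**2 + M**2) + M))/((2*M)) = (M + (2*M**2 + M))*(1/(2*M)) = (M + (M + 2*M**2))*(1/(2*M)) = (2*M + 2*M**2)*(1/(2*M)) = (2*M + 2*M**2)/(2*M))
S(z, j) = -1/16 + z (S(z, j) = z - 1/16 = -1/16 + z)
r(U(1, 2)) + S(-19, -12)*(-494) = (1 - 1) + (-1/16 - 19)*(-494) = 0 - 305/16*(-494) = 0 + 75335/8 = 75335/8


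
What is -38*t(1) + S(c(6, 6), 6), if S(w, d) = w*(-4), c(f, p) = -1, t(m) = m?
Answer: -34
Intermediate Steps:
S(w, d) = -4*w
-38*t(1) + S(c(6, 6), 6) = -38*1 - 4*(-1) = -38 + 4 = -34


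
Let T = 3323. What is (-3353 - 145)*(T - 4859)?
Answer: 5372928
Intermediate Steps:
(-3353 - 145)*(T - 4859) = (-3353 - 145)*(3323 - 4859) = -3498*(-1536) = 5372928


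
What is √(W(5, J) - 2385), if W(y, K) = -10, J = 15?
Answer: I*√2395 ≈ 48.939*I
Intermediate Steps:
√(W(5, J) - 2385) = √(-10 - 2385) = √(-2395) = I*√2395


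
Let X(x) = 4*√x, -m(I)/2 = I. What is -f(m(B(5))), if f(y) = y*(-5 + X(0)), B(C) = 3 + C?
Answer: -80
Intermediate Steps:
m(I) = -2*I
f(y) = -5*y (f(y) = y*(-5 + 4*√0) = y*(-5 + 4*0) = y*(-5 + 0) = y*(-5) = -5*y)
-f(m(B(5))) = -(-(-10)*(3 + 5)) = -(-(-10)*8) = -(-5*(-16)) = -80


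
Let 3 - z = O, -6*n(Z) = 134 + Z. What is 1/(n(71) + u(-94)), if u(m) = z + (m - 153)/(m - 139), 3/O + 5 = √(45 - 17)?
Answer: -68612442/2354024929 + 3908808*√7/2354024929 ≈ -0.024754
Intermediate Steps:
n(Z) = -67/3 - Z/6 (n(Z) = -(134 + Z)/6 = -67/3 - Z/6)
O = 3/(-5 + 2*√7) (O = 3/(-5 + √(45 - 17)) = 3/(-5 + √28) = 3/(-5 + 2*√7) ≈ 10.292)
z = -2 - 2*√7 (z = 3 - (5 + 2*√7) = 3 + (-5 - 2*√7) = -2 - 2*√7 ≈ -7.2915)
u(m) = -2 - 2*√7 + (-153 + m)/(-139 + m) (u(m) = (-2 - 2*√7) + (m - 153)/(m - 139) = (-2 - 2*√7) + (-153 + m)/(-139 + m) = -2 - 2*√7 + (-153 + m)/(-139 + m))
1/(n(71) + u(-94)) = 1/((-67/3 - ⅙*71) + (125 - 1*(-94) + 278*√7 - 2*(-94)*√7)/(-139 - 94)) = 1/((-67/3 - 71/6) + (125 + 94 + 278*√7 + 188*√7)/(-233)) = 1/(-205/6 - (219 + 466*√7)/233) = 1/(-205/6 + (-219/233 - 2*√7)) = 1/(-49079/1398 - 2*√7)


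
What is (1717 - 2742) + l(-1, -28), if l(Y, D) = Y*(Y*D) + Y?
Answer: -1054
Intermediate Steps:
l(Y, D) = Y + D*Y**2 (l(Y, D) = Y*(D*Y) + Y = D*Y**2 + Y = Y + D*Y**2)
(1717 - 2742) + l(-1, -28) = (1717 - 2742) - (1 - 28*(-1)) = -1025 - (1 + 28) = -1025 - 1*29 = -1025 - 29 = -1054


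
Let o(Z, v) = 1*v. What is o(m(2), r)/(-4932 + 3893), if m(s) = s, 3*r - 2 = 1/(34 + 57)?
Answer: -61/94549 ≈ -0.00064517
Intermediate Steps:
r = 61/91 (r = ⅔ + 1/(3*(34 + 57)) = ⅔ + (⅓)/91 = ⅔ + (⅓)*(1/91) = ⅔ + 1/273 = 61/91 ≈ 0.67033)
o(Z, v) = v
o(m(2), r)/(-4932 + 3893) = 61/(91*(-4932 + 3893)) = (61/91)/(-1039) = (61/91)*(-1/1039) = -61/94549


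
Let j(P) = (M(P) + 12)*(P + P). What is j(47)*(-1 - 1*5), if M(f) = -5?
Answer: -3948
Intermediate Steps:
j(P) = 14*P (j(P) = (-5 + 12)*(P + P) = 7*(2*P) = 14*P)
j(47)*(-1 - 1*5) = (14*47)*(-1 - 1*5) = 658*(-1 - 5) = 658*(-6) = -3948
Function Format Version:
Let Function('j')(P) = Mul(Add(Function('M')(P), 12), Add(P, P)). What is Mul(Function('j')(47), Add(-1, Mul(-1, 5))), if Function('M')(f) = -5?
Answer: -3948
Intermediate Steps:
Function('j')(P) = Mul(14, P) (Function('j')(P) = Mul(Add(-5, 12), Add(P, P)) = Mul(7, Mul(2, P)) = Mul(14, P))
Mul(Function('j')(47), Add(-1, Mul(-1, 5))) = Mul(Mul(14, 47), Add(-1, Mul(-1, 5))) = Mul(658, Add(-1, -5)) = Mul(658, -6) = -3948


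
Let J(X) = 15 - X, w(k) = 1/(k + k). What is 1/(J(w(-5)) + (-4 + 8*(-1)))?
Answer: 10/31 ≈ 0.32258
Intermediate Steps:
w(k) = 1/(2*k)
1/(J(w(-5)) + (-4 + 8*(-1))) = 1/((15 - 1/(2*(-5))) + (-4 + 8*(-1))) = 1/((15 - (-1)/(2*5)) + (-4 - 8)) = 1/((15 - 1*(-⅒)) - 12) = 1/((15 + ⅒) - 12) = 1/(151/10 - 12) = 1/(31/10) = 10/31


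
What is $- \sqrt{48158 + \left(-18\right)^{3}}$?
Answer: $- \sqrt{42326} \approx -205.73$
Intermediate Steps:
$- \sqrt{48158 + \left(-18\right)^{3}} = - \sqrt{48158 - 5832} = - \sqrt{42326}$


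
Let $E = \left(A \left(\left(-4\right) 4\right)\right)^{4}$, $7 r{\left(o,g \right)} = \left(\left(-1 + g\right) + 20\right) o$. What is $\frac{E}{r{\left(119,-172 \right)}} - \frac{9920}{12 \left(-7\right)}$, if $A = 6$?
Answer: $- \frac{197464144}{6069} \approx -32537.0$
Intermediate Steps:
$r{\left(o,g \right)} = \frac{o \left(19 + g\right)}{7}$ ($r{\left(o,g \right)} = \frac{\left(\left(-1 + g\right) + 20\right) o}{7} = \frac{\left(19 + g\right) o}{7} = \frac{o \left(19 + g\right)}{7}$)
$E = 84934656$ ($E = \left(6 \left(\left(-4\right) 4\right)\right)^{4} = \left(6 \left(-16\right)\right)^{4} = \left(-96\right)^{4} = 84934656$)
$\frac{E}{r{\left(119,-172 \right)}} - \frac{9920}{12 \left(-7\right)} = \frac{84934656}{\frac{1}{7} \cdot 119 \left(19 - 172\right)} - \frac{9920}{12 \left(-7\right)} = \frac{84934656}{\frac{1}{7} \cdot 119 \left(-153\right)} - \frac{9920}{-84} = \frac{84934656}{-2601} - - \frac{2480}{21} = 84934656 \left(- \frac{1}{2601}\right) + \frac{2480}{21} = - \frac{9437184}{289} + \frac{2480}{21} = - \frac{197464144}{6069}$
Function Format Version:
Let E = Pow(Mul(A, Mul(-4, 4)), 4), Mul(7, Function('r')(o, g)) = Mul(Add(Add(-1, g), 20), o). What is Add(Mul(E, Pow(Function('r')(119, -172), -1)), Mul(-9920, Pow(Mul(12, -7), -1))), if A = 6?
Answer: Rational(-197464144, 6069) ≈ -32537.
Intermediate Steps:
Function('r')(o, g) = Mul(Rational(1, 7), o, Add(19, g)) (Function('r')(o, g) = Mul(Rational(1, 7), Mul(Add(Add(-1, g), 20), o)) = Mul(Rational(1, 7), Mul(Add(19, g), o)) = Mul(Rational(1, 7), Mul(o, Add(19, g))) = Mul(Rational(1, 7), o, Add(19, g)))
E = 84934656 (E = Pow(Mul(6, Mul(-4, 4)), 4) = Pow(Mul(6, -16), 4) = Pow(-96, 4) = 84934656)
Add(Mul(E, Pow(Function('r')(119, -172), -1)), Mul(-9920, Pow(Mul(12, -7), -1))) = Add(Mul(84934656, Pow(Mul(Rational(1, 7), 119, Add(19, -172)), -1)), Mul(-9920, Pow(Mul(12, -7), -1))) = Add(Mul(84934656, Pow(Mul(Rational(1, 7), 119, -153), -1)), Mul(-9920, Pow(-84, -1))) = Add(Mul(84934656, Pow(-2601, -1)), Mul(-9920, Rational(-1, 84))) = Add(Mul(84934656, Rational(-1, 2601)), Rational(2480, 21)) = Add(Rational(-9437184, 289), Rational(2480, 21)) = Rational(-197464144, 6069)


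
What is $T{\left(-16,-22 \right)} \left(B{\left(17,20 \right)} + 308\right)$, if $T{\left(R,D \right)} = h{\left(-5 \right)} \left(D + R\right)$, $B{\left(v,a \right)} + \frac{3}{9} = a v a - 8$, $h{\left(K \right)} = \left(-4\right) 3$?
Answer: $3237448$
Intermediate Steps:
$h{\left(K \right)} = -12$
$B{\left(v,a \right)} = - \frac{25}{3} + v a^{2}$ ($B{\left(v,a \right)} = - \frac{1}{3} + \left(a v a - 8\right) = - \frac{1}{3} + \left(v a^{2} - 8\right) = - \frac{1}{3} + \left(-8 + v a^{2}\right) = - \frac{25}{3} + v a^{2}$)
$T{\left(R,D \right)} = - 12 D - 12 R$ ($T{\left(R,D \right)} = - 12 \left(D + R\right) = - 12 D - 12 R$)
$T{\left(-16,-22 \right)} \left(B{\left(17,20 \right)} + 308\right) = \left(\left(-12\right) \left(-22\right) - -192\right) \left(\left(- \frac{25}{3} + 17 \cdot 20^{2}\right) + 308\right) = \left(264 + 192\right) \left(\left(- \frac{25}{3} + 17 \cdot 400\right) + 308\right) = 456 \left(\left(- \frac{25}{3} + 6800\right) + 308\right) = 456 \left(\frac{20375}{3} + 308\right) = 456 \cdot \frac{21299}{3} = 3237448$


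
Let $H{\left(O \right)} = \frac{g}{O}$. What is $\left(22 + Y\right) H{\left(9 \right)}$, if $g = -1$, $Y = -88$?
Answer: $\frac{22}{3} \approx 7.3333$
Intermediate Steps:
$H{\left(O \right)} = - \frac{1}{O}$
$\left(22 + Y\right) H{\left(9 \right)} = \left(22 - 88\right) \left(- \frac{1}{9}\right) = - 66 \left(\left(-1\right) \frac{1}{9}\right) = \left(-66\right) \left(- \frac{1}{9}\right) = \frac{22}{3}$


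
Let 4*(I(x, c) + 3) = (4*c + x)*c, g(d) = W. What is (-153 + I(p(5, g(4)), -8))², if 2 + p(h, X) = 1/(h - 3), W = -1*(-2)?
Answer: 7921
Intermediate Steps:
W = 2
g(d) = 2
p(h, X) = -2 + 1/(-3 + h) (p(h, X) = -2 + 1/(h - 3) = -2 + 1/(-3 + h))
I(x, c) = -3 + c*(x + 4*c)/4 (I(x, c) = -3 + ((4*c + x)*c)/4 = -3 + ((x + 4*c)*c)/4 = -3 + (c*(x + 4*c))/4 = -3 + c*(x + 4*c)/4)
(-153 + I(p(5, g(4)), -8))² = (-153 + (-3 + (-8)² + (¼)*(-8)*((7 - 2*5)/(-3 + 5))))² = (-153 + (-3 + 64 + (¼)*(-8)*((7 - 10)/2)))² = (-153 + (-3 + 64 + (¼)*(-8)*((½)*(-3))))² = (-153 + (-3 + 64 + (¼)*(-8)*(-3/2)))² = (-153 + (-3 + 64 + 3))² = (-153 + 64)² = (-89)² = 7921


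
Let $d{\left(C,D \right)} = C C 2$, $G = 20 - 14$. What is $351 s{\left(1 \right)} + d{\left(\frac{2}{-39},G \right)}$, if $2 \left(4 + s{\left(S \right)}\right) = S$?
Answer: $- \frac{3737081}{3042} \approx -1228.5$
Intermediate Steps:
$s{\left(S \right)} = -4 + \frac{S}{2}$
$G = 6$
$d{\left(C,D \right)} = 2 C^{2}$ ($d{\left(C,D \right)} = C^{2} \cdot 2 = 2 C^{2}$)
$351 s{\left(1 \right)} + d{\left(\frac{2}{-39},G \right)} = 351 \left(-4 + \frac{1}{2} \cdot 1\right) + 2 \left(\frac{2}{-39}\right)^{2} = 351 \left(-4 + \frac{1}{2}\right) + 2 \left(2 \left(- \frac{1}{39}\right)\right)^{2} = 351 \left(- \frac{7}{2}\right) + 2 \left(- \frac{2}{39}\right)^{2} = - \frac{2457}{2} + 2 \cdot \frac{4}{1521} = - \frac{2457}{2} + \frac{8}{1521} = - \frac{3737081}{3042}$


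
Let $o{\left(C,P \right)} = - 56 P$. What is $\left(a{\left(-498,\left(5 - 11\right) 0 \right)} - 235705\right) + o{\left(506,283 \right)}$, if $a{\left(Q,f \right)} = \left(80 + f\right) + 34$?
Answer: $-251439$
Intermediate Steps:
$a{\left(Q,f \right)} = 114 + f$
$\left(a{\left(-498,\left(5 - 11\right) 0 \right)} - 235705\right) + o{\left(506,283 \right)} = \left(\left(114 + \left(5 - 11\right) 0\right) - 235705\right) - 15848 = \left(\left(114 - 0\right) - 235705\right) - 15848 = \left(\left(114 + 0\right) - 235705\right) - 15848 = \left(114 - 235705\right) - 15848 = -235591 - 15848 = -251439$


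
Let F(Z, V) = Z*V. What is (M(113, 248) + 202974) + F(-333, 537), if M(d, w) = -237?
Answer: 23916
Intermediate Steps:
F(Z, V) = V*Z
(M(113, 248) + 202974) + F(-333, 537) = (-237 + 202974) + 537*(-333) = 202737 - 178821 = 23916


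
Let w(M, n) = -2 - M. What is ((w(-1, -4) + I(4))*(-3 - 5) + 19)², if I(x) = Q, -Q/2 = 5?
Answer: 11449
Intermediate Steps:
Q = -10 (Q = -2*5 = -10)
I(x) = -10
((w(-1, -4) + I(4))*(-3 - 5) + 19)² = (((-2 - 1*(-1)) - 10)*(-3 - 5) + 19)² = (((-2 + 1) - 10)*(-8) + 19)² = ((-1 - 10)*(-8) + 19)² = (-11*(-8) + 19)² = (88 + 19)² = 107² = 11449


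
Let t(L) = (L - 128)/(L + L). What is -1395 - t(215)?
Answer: -599937/430 ≈ -1395.2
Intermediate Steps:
t(L) = (-128 + L)/(2*L) (t(L) = (-128 + L)/((2*L)) = (-128 + L)*(1/(2*L)) = (-128 + L)/(2*L))
-1395 - t(215) = -1395 - (-128 + 215)/(2*215) = -1395 - 87/(2*215) = -1395 - 1*87/430 = -1395 - 87/430 = -599937/430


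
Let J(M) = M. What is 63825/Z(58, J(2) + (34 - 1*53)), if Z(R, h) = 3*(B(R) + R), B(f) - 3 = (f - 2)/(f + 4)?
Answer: 659525/1919 ≈ 343.68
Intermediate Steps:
B(f) = 3 + (-2 + f)/(4 + f) (B(f) = 3 + (f - 2)/(f + 4) = 3 + (-2 + f)/(4 + f))
Z(R, h) = 3*R + 6*(5 + 2*R)/(4 + R) (Z(R, h) = 3*(2*(5 + 2*R)/(4 + R) + R) = 3*(R + 2*(5 + 2*R)/(4 + R)) = 3*R + 6*(5 + 2*R)/(4 + R))
63825/Z(58, J(2) + (34 - 1*53)) = 63825/((3*(10 + 58**2 + 8*58)/(4 + 58))) = 63825/((3*(10 + 3364 + 464)/62)) = 63825/((3*(1/62)*3838)) = 63825/(5757/31) = 63825*(31/5757) = 659525/1919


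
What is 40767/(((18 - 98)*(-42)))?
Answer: 13589/1120 ≈ 12.133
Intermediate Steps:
40767/(((18 - 98)*(-42))) = 40767/((-80*(-42))) = 40767/3360 = 40767*(1/3360) = 13589/1120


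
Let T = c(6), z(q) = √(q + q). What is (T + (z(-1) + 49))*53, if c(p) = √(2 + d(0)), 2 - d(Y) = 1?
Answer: 2597 + 53*√3 + 53*I*√2 ≈ 2688.8 + 74.953*I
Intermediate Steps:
d(Y) = 1 (d(Y) = 2 - 1*1 = 2 - 1 = 1)
z(q) = √2*√q (z(q) = √(2*q) = √2*√q)
c(p) = √3 (c(p) = √(2 + 1) = √3)
T = √3 ≈ 1.7320
(T + (z(-1) + 49))*53 = (√3 + (√2*√(-1) + 49))*53 = (√3 + (√2*I + 49))*53 = (√3 + (I*√2 + 49))*53 = (√3 + (49 + I*√2))*53 = (49 + √3 + I*√2)*53 = 2597 + 53*√3 + 53*I*√2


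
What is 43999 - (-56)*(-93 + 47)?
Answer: 41423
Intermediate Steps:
43999 - (-56)*(-93 + 47) = 43999 - (-56)*(-46) = 43999 - 1*2576 = 43999 - 2576 = 41423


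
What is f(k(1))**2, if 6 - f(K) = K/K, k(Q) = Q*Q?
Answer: 25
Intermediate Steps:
k(Q) = Q**2
f(K) = 5 (f(K) = 6 - K/K = 6 - 1*1 = 6 - 1 = 5)
f(k(1))**2 = 5**2 = 25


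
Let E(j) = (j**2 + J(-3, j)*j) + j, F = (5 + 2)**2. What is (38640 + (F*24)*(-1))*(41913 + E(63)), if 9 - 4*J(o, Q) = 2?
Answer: 1725413886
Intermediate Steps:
F = 49 (F = 7**2 = 49)
J(o, Q) = 7/4 (J(o, Q) = 9/4 - 1/4*2 = 9/4 - 1/2 = 7/4)
E(j) = j**2 + 11*j/4 (E(j) = (j**2 + 7*j/4) + j = j**2 + 11*j/4)
(38640 + (F*24)*(-1))*(41913 + E(63)) = (38640 + (49*24)*(-1))*(41913 + (1/4)*63*(11 + 4*63)) = (38640 + 1176*(-1))*(41913 + (1/4)*63*(11 + 252)) = (38640 - 1176)*(41913 + (1/4)*63*263) = 37464*(41913 + 16569/4) = 37464*(184221/4) = 1725413886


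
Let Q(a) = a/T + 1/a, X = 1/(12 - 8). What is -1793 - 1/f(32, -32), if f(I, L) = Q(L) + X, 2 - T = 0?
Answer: -905433/505 ≈ -1792.9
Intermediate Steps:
T = 2 (T = 2 - 1*0 = 2 + 0 = 2)
X = ¼ (X = 1/4 = ¼ ≈ 0.25000)
Q(a) = 1/a + a/2 (Q(a) = a/2 + 1/a = 1/a + a/2)
f(I, L) = ¼ + 1/L + L/2 (f(I, L) = (1/L + L/2) + ¼ = ¼ + 1/L + L/2)
-1793 - 1/f(32, -32) = -1793 - 1/(¼ + 1/(-32) + (½)*(-32)) = -1793 - 1/(¼ - 1/32 - 16) = -1793 - 1/(-505/32) = -1793 - 1*(-32/505) = -1793 + 32/505 = -905433/505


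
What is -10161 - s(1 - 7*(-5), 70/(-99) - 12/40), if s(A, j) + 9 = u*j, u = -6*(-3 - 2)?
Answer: -334019/33 ≈ -10122.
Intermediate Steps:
u = 30 (u = -6*(-5) = 30)
s(A, j) = -9 + 30*j
-10161 - s(1 - 7*(-5), 70/(-99) - 12/40) = -10161 - (-9 + 30*(70/(-99) - 12/40)) = -10161 - (-9 + 30*(70*(-1/99) - 12*1/40)) = -10161 - (-9 + 30*(-70/99 - 3/10)) = -10161 - (-9 + 30*(-997/990)) = -10161 - (-9 - 997/33) = -10161 - 1*(-1294/33) = -10161 + 1294/33 = -334019/33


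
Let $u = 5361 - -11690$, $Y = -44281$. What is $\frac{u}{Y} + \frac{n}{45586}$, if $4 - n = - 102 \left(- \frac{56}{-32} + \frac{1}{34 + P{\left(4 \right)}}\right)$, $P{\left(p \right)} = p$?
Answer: $- \frac{29225296271}{76706559308} \approx -0.381$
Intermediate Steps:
$u = 17051$ ($u = 5361 + 11690 = 17051$)
$n = \frac{7037}{38}$ ($n = 4 - - 102 \left(- \frac{56}{-32} + \frac{1}{34 + 4}\right) = 4 - - 102 \left(\left(-56\right) \left(- \frac{1}{32}\right) + \frac{1}{38}\right) = 4 - - 102 \left(\frac{7}{4} + \frac{1}{38}\right) = 4 - \left(-102\right) \frac{135}{76} = 4 - - \frac{6885}{38} = 4 + \frac{6885}{38} = \frac{7037}{38} \approx 185.18$)
$\frac{u}{Y} + \frac{n}{45586} = \frac{17051}{-44281} + \frac{7037}{38 \cdot 45586} = 17051 \left(- \frac{1}{44281}\right) + \frac{7037}{38} \cdot \frac{1}{45586} = - \frac{17051}{44281} + \frac{7037}{1732268} = - \frac{29225296271}{76706559308}$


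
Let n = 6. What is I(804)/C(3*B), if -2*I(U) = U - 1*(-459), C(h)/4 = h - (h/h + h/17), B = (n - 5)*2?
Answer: -21471/632 ≈ -33.973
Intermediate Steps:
B = 2 (B = (6 - 5)*2 = 1*2 = 2)
C(h) = -4 + 64*h/17 (C(h) = 4*(h - (h/h + h/17)) = 4*(h - (1 + h*(1/17))) = 4*(h - (1 + h/17)) = 4*(h + (-1 - h/17)) = 4*(-1 + 16*h/17) = -4 + 64*h/17)
I(U) = -459/2 - U/2 (I(U) = -(U - 1*(-459))/2 = -(U + 459)/2 = -(459 + U)/2 = -459/2 - U/2)
I(804)/C(3*B) = (-459/2 - 1/2*804)/(-4 + 64*(3*2)/17) = (-459/2 - 402)/(-4 + (64/17)*6) = -1263/(2*(-4 + 384/17)) = -1263/(2*316/17) = -1263/2*17/316 = -21471/632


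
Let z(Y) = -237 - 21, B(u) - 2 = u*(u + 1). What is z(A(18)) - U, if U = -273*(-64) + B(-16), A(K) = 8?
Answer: -17972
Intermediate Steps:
B(u) = 2 + u*(1 + u) (B(u) = 2 + u*(u + 1) = 2 + u*(1 + u))
z(Y) = -258
U = 17714 (U = -273*(-64) + (2 - 16 + (-16)²) = 17472 + (2 - 16 + 256) = 17472 + 242 = 17714)
z(A(18)) - U = -258 - 1*17714 = -258 - 17714 = -17972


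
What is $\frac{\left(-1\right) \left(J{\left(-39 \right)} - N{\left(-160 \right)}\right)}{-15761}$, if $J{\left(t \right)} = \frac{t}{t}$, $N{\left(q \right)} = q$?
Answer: $\frac{161}{15761} \approx 0.010215$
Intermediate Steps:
$J{\left(t \right)} = 1$
$\frac{\left(-1\right) \left(J{\left(-39 \right)} - N{\left(-160 \right)}\right)}{-15761} = \frac{\left(-1\right) \left(1 - -160\right)}{-15761} = - (1 + 160) \left(- \frac{1}{15761}\right) = \left(-1\right) 161 \left(- \frac{1}{15761}\right) = \left(-161\right) \left(- \frac{1}{15761}\right) = \frac{161}{15761}$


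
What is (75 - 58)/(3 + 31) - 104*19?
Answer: -3951/2 ≈ -1975.5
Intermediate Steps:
(75 - 58)/(3 + 31) - 104*19 = 17/34 - 1976 = 17*(1/34) - 1976 = ½ - 1976 = -3951/2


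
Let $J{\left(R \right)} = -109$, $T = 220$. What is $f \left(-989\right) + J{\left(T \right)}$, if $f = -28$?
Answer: $27583$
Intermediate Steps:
$f \left(-989\right) + J{\left(T \right)} = \left(-28\right) \left(-989\right) - 109 = 27692 - 109 = 27583$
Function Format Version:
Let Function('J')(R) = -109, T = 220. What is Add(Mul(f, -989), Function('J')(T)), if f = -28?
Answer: 27583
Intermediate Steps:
Add(Mul(f, -989), Function('J')(T)) = Add(Mul(-28, -989), -109) = Add(27692, -109) = 27583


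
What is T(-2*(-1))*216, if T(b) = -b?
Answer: -432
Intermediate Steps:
T(-2*(-1))*216 = -(-2)*(-1)*216 = -1*2*216 = -2*216 = -432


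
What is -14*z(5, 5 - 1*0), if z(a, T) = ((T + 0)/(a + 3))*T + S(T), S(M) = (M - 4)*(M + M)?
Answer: -735/4 ≈ -183.75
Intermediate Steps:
S(M) = 2*M*(-4 + M) (S(M) = (-4 + M)*(2*M) = 2*M*(-4 + M))
z(a, T) = T**2/(3 + a) + 2*T*(-4 + T) (z(a, T) = ((T + 0)/(a + 3))*T + 2*T*(-4 + T) = (T/(3 + a))*T + 2*T*(-4 + T) = T**2/(3 + a) + 2*T*(-4 + T))
-14*z(5, 5 - 1*0) = -14*(5 - 1*0)*(-24 + 7*(5 - 1*0) + 2*5*(-4 + (5 - 1*0)))/(3 + 5) = -14*(5 + 0)*(-24 + 7*(5 + 0) + 2*5*(-4 + (5 + 0)))/8 = -70*(-24 + 7*5 + 2*5*(-4 + 5))/8 = -70*(-24 + 35 + 2*5*1)/8 = -70*(-24 + 35 + 10)/8 = -70*21/8 = -14*105/8 = -735/4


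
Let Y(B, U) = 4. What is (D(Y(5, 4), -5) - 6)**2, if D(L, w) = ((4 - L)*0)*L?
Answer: 36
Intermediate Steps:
D(L, w) = 0 (D(L, w) = 0*L = 0)
(D(Y(5, 4), -5) - 6)**2 = (0 - 6)**2 = (-6)**2 = 36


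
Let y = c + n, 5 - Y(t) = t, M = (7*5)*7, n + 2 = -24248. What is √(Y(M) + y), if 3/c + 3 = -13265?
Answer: I*√1077803832391/6634 ≈ 156.49*I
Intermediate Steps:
n = -24250 (n = -2 - 24248 = -24250)
M = 245 (M = 35*7 = 245)
Y(t) = 5 - t
c = -3/13268 (c = 3/(-3 - 13265) = 3/(-13268) = 3*(-1/13268) = -3/13268 ≈ -0.00022611)
y = -321749003/13268 (y = -3/13268 - 24250 = -321749003/13268 ≈ -24250.)
√(Y(M) + y) = √((5 - 1*245) - 321749003/13268) = √((5 - 245) - 321749003/13268) = √(-240 - 321749003/13268) = √(-324933323/13268) = I*√1077803832391/6634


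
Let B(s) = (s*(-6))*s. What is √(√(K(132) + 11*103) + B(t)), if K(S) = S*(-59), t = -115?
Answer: √(-79350 + 11*I*√55) ≈ 0.145 + 281.69*I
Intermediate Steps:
B(s) = -6*s² (B(s) = (-6*s)*s = -6*s²)
K(S) = -59*S
√(√(K(132) + 11*103) + B(t)) = √(√(-59*132 + 11*103) - 6*(-115)²) = √(√(-7788 + 1133) - 6*13225) = √(√(-6655) - 79350) = √(11*I*√55 - 79350) = √(-79350 + 11*I*√55)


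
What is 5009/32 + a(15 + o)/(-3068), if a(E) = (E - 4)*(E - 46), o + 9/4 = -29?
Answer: 7663637/49088 ≈ 156.12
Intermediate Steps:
o = -125/4 (o = -9/4 - 29 = -125/4 ≈ -31.250)
a(E) = (-46 + E)*(-4 + E) (a(E) = (-4 + E)*(-46 + E) = (-46 + E)*(-4 + E))
5009/32 + a(15 + o)/(-3068) = 5009/32 + (184 + (15 - 125/4)² - 50*(15 - 125/4))/(-3068) = 5009*(1/32) + (184 + (-65/4)² - 50*(-65/4))*(-1/3068) = 5009/32 + (184 + 4225/16 + 1625/2)*(-1/3068) = 5009/32 + (20169/16)*(-1/3068) = 5009/32 - 20169/49088 = 7663637/49088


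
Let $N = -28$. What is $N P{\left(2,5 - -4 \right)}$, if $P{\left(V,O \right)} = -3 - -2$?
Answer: $28$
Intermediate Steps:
$P{\left(V,O \right)} = -1$ ($P{\left(V,O \right)} = -3 + 2 = -1$)
$N P{\left(2,5 - -4 \right)} = \left(-28\right) \left(-1\right) = 28$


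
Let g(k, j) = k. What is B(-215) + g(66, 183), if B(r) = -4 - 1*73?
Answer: -11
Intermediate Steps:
B(r) = -77 (B(r) = -4 - 73 = -77)
B(-215) + g(66, 183) = -77 + 66 = -11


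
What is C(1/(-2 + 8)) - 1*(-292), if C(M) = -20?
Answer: 272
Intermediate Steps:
C(1/(-2 + 8)) - 1*(-292) = -20 - 1*(-292) = -20 + 292 = 272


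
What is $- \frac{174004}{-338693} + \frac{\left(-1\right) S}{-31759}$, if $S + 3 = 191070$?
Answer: $\frac{70239248467}{10756550987} \approx 6.5299$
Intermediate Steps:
$S = 191067$ ($S = -3 + 191070 = 191067$)
$- \frac{174004}{-338693} + \frac{\left(-1\right) S}{-31759} = - \frac{174004}{-338693} + \frac{\left(-1\right) 191067}{-31759} = \left(-174004\right) \left(- \frac{1}{338693}\right) - - \frac{191067}{31759} = \frac{174004}{338693} + \frac{191067}{31759} = \frac{70239248467}{10756550987}$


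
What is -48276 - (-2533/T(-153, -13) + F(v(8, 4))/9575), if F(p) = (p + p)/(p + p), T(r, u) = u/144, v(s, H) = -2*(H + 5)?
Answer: -9501655513/124475 ≈ -76334.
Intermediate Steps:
v(s, H) = -10 - 2*H (v(s, H) = -2*(5 + H) = -10 - 2*H)
T(r, u) = u/144 (T(r, u) = u*(1/144) = u/144)
F(p) = 1 (F(p) = (2*p)/((2*p)) = (2*p)*(1/(2*p)) = 1)
-48276 - (-2533/T(-153, -13) + F(v(8, 4))/9575) = -48276 - (-2533/((1/144)*(-13)) + 1/9575) = -48276 - (-2533/(-13/144) + 1*(1/9575)) = -48276 - (-2533*(-144/13) + 1/9575) = -48276 - (364752/13 + 1/9575) = -48276 - 1*3492500413/124475 = -48276 - 3492500413/124475 = -9501655513/124475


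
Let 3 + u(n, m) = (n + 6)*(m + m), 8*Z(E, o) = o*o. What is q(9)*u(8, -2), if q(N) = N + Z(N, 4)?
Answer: -649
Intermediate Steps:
Z(E, o) = o²/8 (Z(E, o) = (o*o)/8 = o²/8)
u(n, m) = -3 + 2*m*(6 + n) (u(n, m) = -3 + (n + 6)*(m + m) = -3 + (6 + n)*(2*m) = -3 + 2*m*(6 + n))
q(N) = 2 + N (q(N) = N + (⅛)*4² = N + (⅛)*16 = N + 2 = 2 + N)
q(9)*u(8, -2) = (2 + 9)*(-3 + 12*(-2) + 2*(-2)*8) = 11*(-3 - 24 - 32) = 11*(-59) = -649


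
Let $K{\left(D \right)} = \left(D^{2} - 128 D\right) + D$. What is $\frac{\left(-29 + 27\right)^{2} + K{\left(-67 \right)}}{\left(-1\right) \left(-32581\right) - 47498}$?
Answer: $- \frac{13002}{14917} \approx -0.87162$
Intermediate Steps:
$K{\left(D \right)} = D^{2} - 127 D$
$\frac{\left(-29 + 27\right)^{2} + K{\left(-67 \right)}}{\left(-1\right) \left(-32581\right) - 47498} = \frac{\left(-29 + 27\right)^{2} - 67 \left(-127 - 67\right)}{\left(-1\right) \left(-32581\right) - 47498} = \frac{\left(-2\right)^{2} - -12998}{32581 - 47498} = \frac{4 + 12998}{-14917} = 13002 \left(- \frac{1}{14917}\right) = - \frac{13002}{14917}$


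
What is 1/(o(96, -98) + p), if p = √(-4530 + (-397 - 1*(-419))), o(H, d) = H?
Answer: 24/3431 - 7*I*√23/6862 ≈ 0.006995 - 0.0048923*I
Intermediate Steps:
p = 14*I*√23 (p = √(-4530 + (-397 + 419)) = √(-4530 + 22) = √(-4508) = 14*I*√23 ≈ 67.142*I)
1/(o(96, -98) + p) = 1/(96 + 14*I*√23)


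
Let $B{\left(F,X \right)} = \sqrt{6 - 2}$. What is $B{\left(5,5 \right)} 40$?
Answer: $80$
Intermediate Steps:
$B{\left(F,X \right)} = 2$ ($B{\left(F,X \right)} = \sqrt{4} = 2$)
$B{\left(5,5 \right)} 40 = 2 \cdot 40 = 80$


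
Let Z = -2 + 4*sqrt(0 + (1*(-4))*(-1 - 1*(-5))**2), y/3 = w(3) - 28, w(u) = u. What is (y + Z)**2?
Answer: 4905 - 4928*I ≈ 4905.0 - 4928.0*I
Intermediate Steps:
y = -75 (y = 3*(3 - 28) = 3*(-25) = -75)
Z = -2 + 32*I (Z = -2 + 4*sqrt(0 - 4*(-1 + 5)**2) = -2 + 4*sqrt(0 - 4*4**2) = -2 + 4*sqrt(0 - 4*16) = -2 + 4*sqrt(0 - 64) = -2 + 4*sqrt(-64) = -2 + 4*(8*I) = -2 + 32*I ≈ -2.0 + 32.0*I)
(y + Z)**2 = (-75 + (-2 + 32*I))**2 = (-77 + 32*I)**2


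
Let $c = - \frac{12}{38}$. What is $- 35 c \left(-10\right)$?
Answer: $- \frac{2100}{19} \approx -110.53$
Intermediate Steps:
$c = - \frac{6}{19}$ ($c = \left(-12\right) \frac{1}{38} = - \frac{6}{19} \approx -0.31579$)
$- 35 c \left(-10\right) = \left(-35\right) \left(- \frac{6}{19}\right) \left(-10\right) = \frac{210}{19} \left(-10\right) = - \frac{2100}{19}$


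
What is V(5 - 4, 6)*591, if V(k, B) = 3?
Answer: 1773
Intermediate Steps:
V(5 - 4, 6)*591 = 3*591 = 1773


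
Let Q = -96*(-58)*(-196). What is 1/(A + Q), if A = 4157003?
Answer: 1/3065675 ≈ 3.2619e-7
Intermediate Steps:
Q = -1091328 (Q = 5568*(-196) = -1091328)
1/(A + Q) = 1/(4157003 - 1091328) = 1/3065675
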